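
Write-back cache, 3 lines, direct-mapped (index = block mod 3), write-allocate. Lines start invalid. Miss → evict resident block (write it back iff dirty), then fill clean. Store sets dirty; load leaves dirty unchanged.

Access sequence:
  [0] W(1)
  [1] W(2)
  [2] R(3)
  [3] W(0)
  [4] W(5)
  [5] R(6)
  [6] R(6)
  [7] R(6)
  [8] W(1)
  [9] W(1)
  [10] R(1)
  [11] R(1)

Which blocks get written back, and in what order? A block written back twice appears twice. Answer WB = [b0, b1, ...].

0: W B1 -> L1 miss  d=D]
1: W B2 -> L2 miss  d=D]
2: R B3 -> L0 miss  d=-]
3: W B0 -> L0 miss  d=D]
4: W B5 -> L2 miss wb->B2  d=D]
5: R B6 -> L0 miss wb->B0  d=-]
6: R B6 -> L0 hit  d=-]
7: R B6 -> L0 hit  d=-]
8: W B1 -> L1 hit  d=D]
9: W B1 -> L1 hit  d=D]
10: R B1 -> L1 hit  d=D]
11: R B1 -> L1 hit  d=D]

WB = [2, 0]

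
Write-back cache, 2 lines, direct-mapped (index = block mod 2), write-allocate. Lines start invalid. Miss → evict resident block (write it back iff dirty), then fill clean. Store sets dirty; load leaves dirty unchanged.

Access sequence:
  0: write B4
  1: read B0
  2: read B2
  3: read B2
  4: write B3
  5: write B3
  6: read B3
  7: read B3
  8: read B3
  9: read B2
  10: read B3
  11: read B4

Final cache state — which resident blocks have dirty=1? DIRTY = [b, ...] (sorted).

  0 | W B4 → L0 miss [D]
  1 | R B0 → L0 miss wb→B4 [-]
  2 | R B2 → L0 miss [-]
  3 | R B2 → L0 hit [-]
  4 | W B3 → L1 miss [D]
  5 | W B3 → L1 hit [D]
  6 | R B3 → L1 hit [D]
  7 | R B3 → L1 hit [D]
  8 | R B3 → L1 hit [D]
  9 | R B2 → L0 hit [-]
  10 | R B3 → L1 hit [D]
  11 | R B4 → L0 miss [-]

DIRTY = [3]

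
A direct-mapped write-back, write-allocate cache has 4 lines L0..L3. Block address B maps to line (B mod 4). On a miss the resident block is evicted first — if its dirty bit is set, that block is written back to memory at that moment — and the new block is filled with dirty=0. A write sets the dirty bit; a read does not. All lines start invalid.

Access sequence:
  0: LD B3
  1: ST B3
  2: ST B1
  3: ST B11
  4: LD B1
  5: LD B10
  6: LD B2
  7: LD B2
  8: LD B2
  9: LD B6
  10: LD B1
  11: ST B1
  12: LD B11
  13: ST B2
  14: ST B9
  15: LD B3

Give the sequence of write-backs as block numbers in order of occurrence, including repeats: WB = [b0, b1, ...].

  0 | R B3 → L3 miss [-]
  1 | W B3 → L3 hit [D]
  2 | W B1 → L1 miss [D]
  3 | W B11 → L3 miss wb→B3 [D]
  4 | R B1 → L1 hit [D]
  5 | R B10 → L2 miss [-]
  6 | R B2 → L2 miss [-]
  7 | R B2 → L2 hit [-]
  8 | R B2 → L2 hit [-]
  9 | R B6 → L2 miss [-]
  10 | R B1 → L1 hit [D]
  11 | W B1 → L1 hit [D]
  12 | R B11 → L3 hit [D]
  13 | W B2 → L2 miss [D]
  14 | W B9 → L1 miss wb→B1 [D]
  15 | R B3 → L3 miss wb→B11 [-]

WB = [3, 1, 11]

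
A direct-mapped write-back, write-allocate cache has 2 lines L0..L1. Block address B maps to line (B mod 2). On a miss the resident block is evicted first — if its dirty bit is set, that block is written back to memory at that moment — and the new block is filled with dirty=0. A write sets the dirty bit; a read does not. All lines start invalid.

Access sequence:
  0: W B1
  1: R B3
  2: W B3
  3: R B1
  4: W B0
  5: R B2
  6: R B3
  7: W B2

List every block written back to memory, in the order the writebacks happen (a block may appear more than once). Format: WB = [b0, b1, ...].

0: W B1 → L1 miss [D]
1: R B3 → L1 miss wb→B1 [-]
2: W B3 → L1 hit [D]
3: R B1 → L1 miss wb→B3 [-]
4: W B0 → L0 miss [D]
5: R B2 → L0 miss wb→B0 [-]
6: R B3 → L1 miss [-]
7: W B2 → L0 hit [D]

WB = [1, 3, 0]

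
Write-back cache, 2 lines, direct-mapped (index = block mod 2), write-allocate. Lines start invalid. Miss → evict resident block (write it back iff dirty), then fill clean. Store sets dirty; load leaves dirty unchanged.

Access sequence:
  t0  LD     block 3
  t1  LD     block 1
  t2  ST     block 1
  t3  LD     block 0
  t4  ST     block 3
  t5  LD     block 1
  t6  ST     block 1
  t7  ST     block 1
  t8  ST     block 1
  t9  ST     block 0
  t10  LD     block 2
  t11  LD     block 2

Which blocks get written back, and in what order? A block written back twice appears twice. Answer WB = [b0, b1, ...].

WB = [1, 3, 0]

  0 | R B3 → L1 miss [-]
  1 | R B1 → L1 miss [-]
  2 | W B1 → L1 hit [D]
  3 | R B0 → L0 miss [-]
  4 | W B3 → L1 miss wb→B1 [D]
  5 | R B1 → L1 miss wb→B3 [-]
  6 | W B1 → L1 hit [D]
  7 | W B1 → L1 hit [D]
  8 | W B1 → L1 hit [D]
  9 | W B0 → L0 hit [D]
  10 | R B2 → L0 miss wb→B0 [-]
  11 | R B2 → L0 hit [-]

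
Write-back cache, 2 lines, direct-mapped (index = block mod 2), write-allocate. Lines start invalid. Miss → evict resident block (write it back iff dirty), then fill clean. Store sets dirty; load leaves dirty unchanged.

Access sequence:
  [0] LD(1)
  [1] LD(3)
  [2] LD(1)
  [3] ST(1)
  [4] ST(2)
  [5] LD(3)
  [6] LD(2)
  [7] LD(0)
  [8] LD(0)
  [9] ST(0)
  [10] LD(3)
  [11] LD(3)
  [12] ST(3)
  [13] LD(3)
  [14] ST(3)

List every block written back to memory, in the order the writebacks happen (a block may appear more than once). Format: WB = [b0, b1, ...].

WB = [1, 2]

  0 | R B1 → L1 miss [-]
  1 | R B3 → L1 miss [-]
  2 | R B1 → L1 miss [-]
  3 | W B1 → L1 hit [D]
  4 | W B2 → L0 miss [D]
  5 | R B3 → L1 miss wb→B1 [-]
  6 | R B2 → L0 hit [D]
  7 | R B0 → L0 miss wb→B2 [-]
  8 | R B0 → L0 hit [-]
  9 | W B0 → L0 hit [D]
  10 | R B3 → L1 hit [-]
  11 | R B3 → L1 hit [-]
  12 | W B3 → L1 hit [D]
  13 | R B3 → L1 hit [D]
  14 | W B3 → L1 hit [D]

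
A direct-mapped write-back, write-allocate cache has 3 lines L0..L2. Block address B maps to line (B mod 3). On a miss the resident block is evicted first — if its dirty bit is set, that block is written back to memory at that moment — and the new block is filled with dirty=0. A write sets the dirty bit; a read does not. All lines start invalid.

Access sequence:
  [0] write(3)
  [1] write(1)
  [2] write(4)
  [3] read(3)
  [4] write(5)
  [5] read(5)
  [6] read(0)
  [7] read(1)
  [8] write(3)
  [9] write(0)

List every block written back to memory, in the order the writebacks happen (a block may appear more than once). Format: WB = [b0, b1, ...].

WB = [1, 3, 4, 3]

0: W B3 → L0 miss [D]
1: W B1 → L1 miss [D]
2: W B4 → L1 miss wb→B1 [D]
3: R B3 → L0 hit [D]
4: W B5 → L2 miss [D]
5: R B5 → L2 hit [D]
6: R B0 → L0 miss wb→B3 [-]
7: R B1 → L1 miss wb→B4 [-]
8: W B3 → L0 miss [D]
9: W B0 → L0 miss wb→B3 [D]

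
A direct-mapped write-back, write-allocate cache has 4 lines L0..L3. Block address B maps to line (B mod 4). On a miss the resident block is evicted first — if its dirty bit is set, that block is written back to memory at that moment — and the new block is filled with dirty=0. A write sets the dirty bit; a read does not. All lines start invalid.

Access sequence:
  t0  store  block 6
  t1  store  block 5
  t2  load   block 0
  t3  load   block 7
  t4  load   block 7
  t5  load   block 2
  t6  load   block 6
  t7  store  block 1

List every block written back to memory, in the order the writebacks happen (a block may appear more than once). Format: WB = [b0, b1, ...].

0: W B6 -> L2 miss  d=D]
1: W B5 -> L1 miss  d=D]
2: R B0 -> L0 miss  d=-]
3: R B7 -> L3 miss  d=-]
4: R B7 -> L3 hit  d=-]
5: R B2 -> L2 miss wb->B6  d=-]
6: R B6 -> L2 miss  d=-]
7: W B1 -> L1 miss wb->B5  d=D]

WB = [6, 5]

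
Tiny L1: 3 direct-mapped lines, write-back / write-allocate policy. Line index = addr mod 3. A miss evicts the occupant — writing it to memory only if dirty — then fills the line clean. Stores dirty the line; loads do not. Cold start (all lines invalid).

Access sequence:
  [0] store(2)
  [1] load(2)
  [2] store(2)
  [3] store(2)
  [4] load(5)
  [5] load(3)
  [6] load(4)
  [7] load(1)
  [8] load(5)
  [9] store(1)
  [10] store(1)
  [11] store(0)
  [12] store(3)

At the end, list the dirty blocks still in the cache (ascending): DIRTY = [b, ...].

DIRTY = [1, 3]

0: W B2 → L2 miss [D]
1: R B2 → L2 hit [D]
2: W B2 → L2 hit [D]
3: W B2 → L2 hit [D]
4: R B5 → L2 miss wb→B2 [-]
5: R B3 → L0 miss [-]
6: R B4 → L1 miss [-]
7: R B1 → L1 miss [-]
8: R B5 → L2 hit [-]
9: W B1 → L1 hit [D]
10: W B1 → L1 hit [D]
11: W B0 → L0 miss [D]
12: W B3 → L0 miss wb→B0 [D]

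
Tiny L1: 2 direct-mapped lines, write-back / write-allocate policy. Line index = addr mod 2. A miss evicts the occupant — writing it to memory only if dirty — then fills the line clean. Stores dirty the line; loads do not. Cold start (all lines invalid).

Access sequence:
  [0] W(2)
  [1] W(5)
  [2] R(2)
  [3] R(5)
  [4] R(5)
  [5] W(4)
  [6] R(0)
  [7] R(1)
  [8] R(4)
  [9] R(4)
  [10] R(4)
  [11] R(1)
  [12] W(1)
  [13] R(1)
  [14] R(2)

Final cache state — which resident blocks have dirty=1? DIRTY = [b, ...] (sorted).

DIRTY = [1]

0: W B2 → L0 miss [D]
1: W B5 → L1 miss [D]
2: R B2 → L0 hit [D]
3: R B5 → L1 hit [D]
4: R B5 → L1 hit [D]
5: W B4 → L0 miss wb→B2 [D]
6: R B0 → L0 miss wb→B4 [-]
7: R B1 → L1 miss wb→B5 [-]
8: R B4 → L0 miss [-]
9: R B4 → L0 hit [-]
10: R B4 → L0 hit [-]
11: R B1 → L1 hit [-]
12: W B1 → L1 hit [D]
13: R B1 → L1 hit [D]
14: R B2 → L0 miss [-]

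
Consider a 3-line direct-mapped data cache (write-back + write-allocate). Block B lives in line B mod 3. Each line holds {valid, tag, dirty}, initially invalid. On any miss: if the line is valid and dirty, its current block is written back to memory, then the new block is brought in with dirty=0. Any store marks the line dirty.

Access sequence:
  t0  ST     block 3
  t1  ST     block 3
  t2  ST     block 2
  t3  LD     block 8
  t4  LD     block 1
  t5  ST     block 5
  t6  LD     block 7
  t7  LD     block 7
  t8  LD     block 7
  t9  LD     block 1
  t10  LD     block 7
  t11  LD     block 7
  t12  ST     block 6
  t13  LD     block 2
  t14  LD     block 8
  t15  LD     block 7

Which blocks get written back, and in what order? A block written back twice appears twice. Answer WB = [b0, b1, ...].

0: W B3 → L0 miss [D]
1: W B3 → L0 hit [D]
2: W B2 → L2 miss [D]
3: R B8 → L2 miss wb→B2 [-]
4: R B1 → L1 miss [-]
5: W B5 → L2 miss [D]
6: R B7 → L1 miss [-]
7: R B7 → L1 hit [-]
8: R B7 → L1 hit [-]
9: R B1 → L1 miss [-]
10: R B7 → L1 miss [-]
11: R B7 → L1 hit [-]
12: W B6 → L0 miss wb→B3 [D]
13: R B2 → L2 miss wb→B5 [-]
14: R B8 → L2 miss [-]
15: R B7 → L1 hit [-]

WB = [2, 3, 5]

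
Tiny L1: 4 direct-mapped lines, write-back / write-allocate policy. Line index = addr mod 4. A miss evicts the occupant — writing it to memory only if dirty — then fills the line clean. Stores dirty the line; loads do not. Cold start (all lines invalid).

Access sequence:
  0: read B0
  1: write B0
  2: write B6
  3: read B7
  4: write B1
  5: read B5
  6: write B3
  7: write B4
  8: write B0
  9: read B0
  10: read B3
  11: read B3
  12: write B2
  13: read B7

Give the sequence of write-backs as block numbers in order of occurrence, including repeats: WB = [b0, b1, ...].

  0 | R B0 → L0 miss [-]
  1 | W B0 → L0 hit [D]
  2 | W B6 → L2 miss [D]
  3 | R B7 → L3 miss [-]
  4 | W B1 → L1 miss [D]
  5 | R B5 → L1 miss wb→B1 [-]
  6 | W B3 → L3 miss [D]
  7 | W B4 → L0 miss wb→B0 [D]
  8 | W B0 → L0 miss wb→B4 [D]
  9 | R B0 → L0 hit [D]
  10 | R B3 → L3 hit [D]
  11 | R B3 → L3 hit [D]
  12 | W B2 → L2 miss wb→B6 [D]
  13 | R B7 → L3 miss wb→B3 [-]

WB = [1, 0, 4, 6, 3]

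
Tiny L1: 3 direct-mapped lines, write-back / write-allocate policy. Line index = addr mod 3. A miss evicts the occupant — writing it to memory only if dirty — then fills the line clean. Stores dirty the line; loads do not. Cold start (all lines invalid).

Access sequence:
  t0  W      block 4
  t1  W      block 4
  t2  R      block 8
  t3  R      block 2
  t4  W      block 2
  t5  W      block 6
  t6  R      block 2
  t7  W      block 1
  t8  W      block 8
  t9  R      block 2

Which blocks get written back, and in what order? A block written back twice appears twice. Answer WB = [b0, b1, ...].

0: W B4 -> L1 miss  d=D]
1: W B4 -> L1 hit  d=D]
2: R B8 -> L2 miss  d=-]
3: R B2 -> L2 miss  d=-]
4: W B2 -> L2 hit  d=D]
5: W B6 -> L0 miss  d=D]
6: R B2 -> L2 hit  d=D]
7: W B1 -> L1 miss wb->B4  d=D]
8: W B8 -> L2 miss wb->B2  d=D]
9: R B2 -> L2 miss wb->B8  d=-]

WB = [4, 2, 8]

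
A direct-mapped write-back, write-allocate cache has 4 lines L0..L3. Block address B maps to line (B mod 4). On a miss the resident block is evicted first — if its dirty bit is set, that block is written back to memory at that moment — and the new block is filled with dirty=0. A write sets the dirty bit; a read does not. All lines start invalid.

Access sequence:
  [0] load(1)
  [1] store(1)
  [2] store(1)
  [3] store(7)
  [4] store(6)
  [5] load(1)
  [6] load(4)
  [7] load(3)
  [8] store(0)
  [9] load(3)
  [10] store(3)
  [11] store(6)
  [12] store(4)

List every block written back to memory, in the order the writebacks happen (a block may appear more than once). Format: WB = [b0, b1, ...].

0: R B1 → L1 miss [-]
1: W B1 → L1 hit [D]
2: W B1 → L1 hit [D]
3: W B7 → L3 miss [D]
4: W B6 → L2 miss [D]
5: R B1 → L1 hit [D]
6: R B4 → L0 miss [-]
7: R B3 → L3 miss wb→B7 [-]
8: W B0 → L0 miss [D]
9: R B3 → L3 hit [-]
10: W B3 → L3 hit [D]
11: W B6 → L2 hit [D]
12: W B4 → L0 miss wb→B0 [D]

WB = [7, 0]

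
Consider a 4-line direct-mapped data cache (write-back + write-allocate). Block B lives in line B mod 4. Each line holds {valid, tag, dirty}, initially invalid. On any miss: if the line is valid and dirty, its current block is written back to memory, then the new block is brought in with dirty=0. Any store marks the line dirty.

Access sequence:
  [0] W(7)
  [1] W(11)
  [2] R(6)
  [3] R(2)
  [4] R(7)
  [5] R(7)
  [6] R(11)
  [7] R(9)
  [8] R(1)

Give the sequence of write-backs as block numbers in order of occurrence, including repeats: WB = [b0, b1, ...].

WB = [7, 11]

0: W B7 -> L3 miss  d=D]
1: W B11 -> L3 miss wb->B7  d=D]
2: R B6 -> L2 miss  d=-]
3: R B2 -> L2 miss  d=-]
4: R B7 -> L3 miss wb->B11  d=-]
5: R B7 -> L3 hit  d=-]
6: R B11 -> L3 miss  d=-]
7: R B9 -> L1 miss  d=-]
8: R B1 -> L1 miss  d=-]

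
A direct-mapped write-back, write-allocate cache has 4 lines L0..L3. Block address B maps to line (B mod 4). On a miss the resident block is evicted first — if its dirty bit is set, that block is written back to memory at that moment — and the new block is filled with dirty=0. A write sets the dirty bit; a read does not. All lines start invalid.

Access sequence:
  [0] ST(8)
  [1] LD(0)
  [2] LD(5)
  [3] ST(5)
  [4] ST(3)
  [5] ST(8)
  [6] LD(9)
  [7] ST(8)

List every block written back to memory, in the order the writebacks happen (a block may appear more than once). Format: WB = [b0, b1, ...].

WB = [8, 5]

0: W B8 -> L0 miss  d=D]
1: R B0 -> L0 miss wb->B8  d=-]
2: R B5 -> L1 miss  d=-]
3: W B5 -> L1 hit  d=D]
4: W B3 -> L3 miss  d=D]
5: W B8 -> L0 miss  d=D]
6: R B9 -> L1 miss wb->B5  d=-]
7: W B8 -> L0 hit  d=D]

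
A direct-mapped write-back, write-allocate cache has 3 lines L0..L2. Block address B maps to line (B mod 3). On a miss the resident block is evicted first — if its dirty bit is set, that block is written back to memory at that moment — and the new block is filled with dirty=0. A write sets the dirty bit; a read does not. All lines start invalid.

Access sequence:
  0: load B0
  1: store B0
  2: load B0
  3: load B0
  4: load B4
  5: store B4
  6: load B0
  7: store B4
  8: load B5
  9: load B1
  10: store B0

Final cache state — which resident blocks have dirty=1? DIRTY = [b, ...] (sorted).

0: R B0 → L0 miss [-]
1: W B0 → L0 hit [D]
2: R B0 → L0 hit [D]
3: R B0 → L0 hit [D]
4: R B4 → L1 miss [-]
5: W B4 → L1 hit [D]
6: R B0 → L0 hit [D]
7: W B4 → L1 hit [D]
8: R B5 → L2 miss [-]
9: R B1 → L1 miss wb→B4 [-]
10: W B0 → L0 hit [D]

DIRTY = [0]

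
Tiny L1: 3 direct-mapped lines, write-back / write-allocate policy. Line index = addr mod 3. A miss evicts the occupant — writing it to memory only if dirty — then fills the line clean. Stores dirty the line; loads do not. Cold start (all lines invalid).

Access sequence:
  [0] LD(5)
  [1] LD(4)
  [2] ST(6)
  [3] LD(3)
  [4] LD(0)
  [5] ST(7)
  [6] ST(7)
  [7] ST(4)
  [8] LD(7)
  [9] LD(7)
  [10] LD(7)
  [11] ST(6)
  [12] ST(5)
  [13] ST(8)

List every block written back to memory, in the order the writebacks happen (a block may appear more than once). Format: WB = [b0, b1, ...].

0: R B5 → L2 miss [-]
1: R B4 → L1 miss [-]
2: W B6 → L0 miss [D]
3: R B3 → L0 miss wb→B6 [-]
4: R B0 → L0 miss [-]
5: W B7 → L1 miss [D]
6: W B7 → L1 hit [D]
7: W B4 → L1 miss wb→B7 [D]
8: R B7 → L1 miss wb→B4 [-]
9: R B7 → L1 hit [-]
10: R B7 → L1 hit [-]
11: W B6 → L0 miss [D]
12: W B5 → L2 hit [D]
13: W B8 → L2 miss wb→B5 [D]

WB = [6, 7, 4, 5]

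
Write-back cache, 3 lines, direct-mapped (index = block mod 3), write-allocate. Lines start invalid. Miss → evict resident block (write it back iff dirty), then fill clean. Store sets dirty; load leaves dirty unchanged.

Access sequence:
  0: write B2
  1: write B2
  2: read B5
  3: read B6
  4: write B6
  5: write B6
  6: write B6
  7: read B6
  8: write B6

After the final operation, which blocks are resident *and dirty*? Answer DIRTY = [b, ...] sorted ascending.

DIRTY = [6]

0: W B2 → L2 miss [D]
1: W B2 → L2 hit [D]
2: R B5 → L2 miss wb→B2 [-]
3: R B6 → L0 miss [-]
4: W B6 → L0 hit [D]
5: W B6 → L0 hit [D]
6: W B6 → L0 hit [D]
7: R B6 → L0 hit [D]
8: W B6 → L0 hit [D]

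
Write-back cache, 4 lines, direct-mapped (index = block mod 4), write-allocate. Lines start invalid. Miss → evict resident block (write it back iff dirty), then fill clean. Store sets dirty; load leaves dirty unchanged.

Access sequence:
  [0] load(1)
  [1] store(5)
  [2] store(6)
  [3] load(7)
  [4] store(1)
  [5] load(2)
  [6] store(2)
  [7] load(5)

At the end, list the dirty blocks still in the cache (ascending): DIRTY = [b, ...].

  0 | R B1 → L1 miss [-]
  1 | W B5 → L1 miss [D]
  2 | W B6 → L2 miss [D]
  3 | R B7 → L3 miss [-]
  4 | W B1 → L1 miss wb→B5 [D]
  5 | R B2 → L2 miss wb→B6 [-]
  6 | W B2 → L2 hit [D]
  7 | R B5 → L1 miss wb→B1 [-]

DIRTY = [2]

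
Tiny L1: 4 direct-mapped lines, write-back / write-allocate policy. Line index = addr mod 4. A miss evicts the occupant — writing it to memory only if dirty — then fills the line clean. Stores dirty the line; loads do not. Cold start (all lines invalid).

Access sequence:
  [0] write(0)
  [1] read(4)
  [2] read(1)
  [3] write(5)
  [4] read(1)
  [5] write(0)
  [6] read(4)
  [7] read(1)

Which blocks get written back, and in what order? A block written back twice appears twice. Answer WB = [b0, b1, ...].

WB = [0, 5, 0]

0: W B0 -> L0 miss  d=D]
1: R B4 -> L0 miss wb->B0  d=-]
2: R B1 -> L1 miss  d=-]
3: W B5 -> L1 miss  d=D]
4: R B1 -> L1 miss wb->B5  d=-]
5: W B0 -> L0 miss  d=D]
6: R B4 -> L0 miss wb->B0  d=-]
7: R B1 -> L1 hit  d=-]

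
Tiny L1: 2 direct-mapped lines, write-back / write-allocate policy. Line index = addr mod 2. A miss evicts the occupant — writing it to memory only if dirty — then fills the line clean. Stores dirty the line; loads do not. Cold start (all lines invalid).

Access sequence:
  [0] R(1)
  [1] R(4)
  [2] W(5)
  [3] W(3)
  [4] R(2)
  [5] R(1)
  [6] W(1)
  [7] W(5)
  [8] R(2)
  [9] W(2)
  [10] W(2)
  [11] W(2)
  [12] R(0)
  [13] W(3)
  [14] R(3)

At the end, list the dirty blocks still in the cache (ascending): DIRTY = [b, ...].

DIRTY = [3]

0: R B1 -> L1 miss  d=-]
1: R B4 -> L0 miss  d=-]
2: W B5 -> L1 miss  d=D]
3: W B3 -> L1 miss wb->B5  d=D]
4: R B2 -> L0 miss  d=-]
5: R B1 -> L1 miss wb->B3  d=-]
6: W B1 -> L1 hit  d=D]
7: W B5 -> L1 miss wb->B1  d=D]
8: R B2 -> L0 hit  d=-]
9: W B2 -> L0 hit  d=D]
10: W B2 -> L0 hit  d=D]
11: W B2 -> L0 hit  d=D]
12: R B0 -> L0 miss wb->B2  d=-]
13: W B3 -> L1 miss wb->B5  d=D]
14: R B3 -> L1 hit  d=D]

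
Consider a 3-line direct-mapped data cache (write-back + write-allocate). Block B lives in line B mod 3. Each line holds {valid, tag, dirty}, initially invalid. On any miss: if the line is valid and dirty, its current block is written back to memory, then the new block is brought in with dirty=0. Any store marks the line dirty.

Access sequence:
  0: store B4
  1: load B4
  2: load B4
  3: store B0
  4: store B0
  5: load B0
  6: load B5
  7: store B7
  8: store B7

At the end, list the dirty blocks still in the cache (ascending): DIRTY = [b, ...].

0: W B4 → L1 miss [D]
1: R B4 → L1 hit [D]
2: R B4 → L1 hit [D]
3: W B0 → L0 miss [D]
4: W B0 → L0 hit [D]
5: R B0 → L0 hit [D]
6: R B5 → L2 miss [-]
7: W B7 → L1 miss wb→B4 [D]
8: W B7 → L1 hit [D]

DIRTY = [0, 7]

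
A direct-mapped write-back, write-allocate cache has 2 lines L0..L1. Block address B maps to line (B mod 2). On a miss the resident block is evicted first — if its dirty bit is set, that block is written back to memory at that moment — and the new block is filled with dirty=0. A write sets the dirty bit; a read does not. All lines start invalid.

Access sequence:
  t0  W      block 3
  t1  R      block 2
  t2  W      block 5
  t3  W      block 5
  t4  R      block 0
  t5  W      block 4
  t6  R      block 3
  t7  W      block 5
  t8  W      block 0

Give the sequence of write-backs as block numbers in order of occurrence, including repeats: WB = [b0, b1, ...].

WB = [3, 5, 4]

0: W B3 → L1 miss [D]
1: R B2 → L0 miss [-]
2: W B5 → L1 miss wb→B3 [D]
3: W B5 → L1 hit [D]
4: R B0 → L0 miss [-]
5: W B4 → L0 miss [D]
6: R B3 → L1 miss wb→B5 [-]
7: W B5 → L1 miss [D]
8: W B0 → L0 miss wb→B4 [D]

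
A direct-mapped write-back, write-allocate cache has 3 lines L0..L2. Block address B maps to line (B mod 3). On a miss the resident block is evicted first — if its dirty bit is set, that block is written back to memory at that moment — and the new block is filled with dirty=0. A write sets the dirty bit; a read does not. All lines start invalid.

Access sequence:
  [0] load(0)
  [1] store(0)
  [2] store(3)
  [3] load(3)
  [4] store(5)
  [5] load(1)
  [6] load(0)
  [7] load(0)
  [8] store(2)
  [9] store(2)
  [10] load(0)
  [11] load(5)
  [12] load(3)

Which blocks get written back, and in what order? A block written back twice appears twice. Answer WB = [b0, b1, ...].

WB = [0, 3, 5, 2]

0: R B0 → L0 miss [-]
1: W B0 → L0 hit [D]
2: W B3 → L0 miss wb→B0 [D]
3: R B3 → L0 hit [D]
4: W B5 → L2 miss [D]
5: R B1 → L1 miss [-]
6: R B0 → L0 miss wb→B3 [-]
7: R B0 → L0 hit [-]
8: W B2 → L2 miss wb→B5 [D]
9: W B2 → L2 hit [D]
10: R B0 → L0 hit [-]
11: R B5 → L2 miss wb→B2 [-]
12: R B3 → L0 miss [-]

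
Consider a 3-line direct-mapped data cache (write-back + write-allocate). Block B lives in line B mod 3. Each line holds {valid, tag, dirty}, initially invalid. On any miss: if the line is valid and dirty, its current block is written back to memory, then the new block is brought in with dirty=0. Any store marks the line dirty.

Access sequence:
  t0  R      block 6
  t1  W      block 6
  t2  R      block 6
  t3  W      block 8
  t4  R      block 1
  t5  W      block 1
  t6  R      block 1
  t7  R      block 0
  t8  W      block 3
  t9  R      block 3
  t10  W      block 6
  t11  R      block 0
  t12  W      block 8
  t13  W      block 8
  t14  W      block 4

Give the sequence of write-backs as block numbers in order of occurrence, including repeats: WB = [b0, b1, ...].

WB = [6, 3, 6, 1]

0: R B6 -> L0 miss  d=-]
1: W B6 -> L0 hit  d=D]
2: R B6 -> L0 hit  d=D]
3: W B8 -> L2 miss  d=D]
4: R B1 -> L1 miss  d=-]
5: W B1 -> L1 hit  d=D]
6: R B1 -> L1 hit  d=D]
7: R B0 -> L0 miss wb->B6  d=-]
8: W B3 -> L0 miss  d=D]
9: R B3 -> L0 hit  d=D]
10: W B6 -> L0 miss wb->B3  d=D]
11: R B0 -> L0 miss wb->B6  d=-]
12: W B8 -> L2 hit  d=D]
13: W B8 -> L2 hit  d=D]
14: W B4 -> L1 miss wb->B1  d=D]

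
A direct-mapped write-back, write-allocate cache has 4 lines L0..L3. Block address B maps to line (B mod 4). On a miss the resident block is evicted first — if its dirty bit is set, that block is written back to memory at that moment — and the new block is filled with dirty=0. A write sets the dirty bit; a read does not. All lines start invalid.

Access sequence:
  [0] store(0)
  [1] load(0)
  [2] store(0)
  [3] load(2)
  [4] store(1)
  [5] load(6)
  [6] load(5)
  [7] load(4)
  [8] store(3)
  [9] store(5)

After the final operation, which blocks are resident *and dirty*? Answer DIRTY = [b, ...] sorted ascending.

0: W B0 → L0 miss [D]
1: R B0 → L0 hit [D]
2: W B0 → L0 hit [D]
3: R B2 → L2 miss [-]
4: W B1 → L1 miss [D]
5: R B6 → L2 miss [-]
6: R B5 → L1 miss wb→B1 [-]
7: R B4 → L0 miss wb→B0 [-]
8: W B3 → L3 miss [D]
9: W B5 → L1 hit [D]

DIRTY = [3, 5]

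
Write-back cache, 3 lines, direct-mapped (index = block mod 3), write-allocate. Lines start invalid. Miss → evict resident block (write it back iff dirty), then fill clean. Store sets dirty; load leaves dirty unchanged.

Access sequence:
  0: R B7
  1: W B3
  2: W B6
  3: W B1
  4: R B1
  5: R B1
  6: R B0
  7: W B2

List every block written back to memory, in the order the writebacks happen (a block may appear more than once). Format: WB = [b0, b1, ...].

0: R B7 -> L1 miss  d=-]
1: W B3 -> L0 miss  d=D]
2: W B6 -> L0 miss wb->B3  d=D]
3: W B1 -> L1 miss  d=D]
4: R B1 -> L1 hit  d=D]
5: R B1 -> L1 hit  d=D]
6: R B0 -> L0 miss wb->B6  d=-]
7: W B2 -> L2 miss  d=D]

WB = [3, 6]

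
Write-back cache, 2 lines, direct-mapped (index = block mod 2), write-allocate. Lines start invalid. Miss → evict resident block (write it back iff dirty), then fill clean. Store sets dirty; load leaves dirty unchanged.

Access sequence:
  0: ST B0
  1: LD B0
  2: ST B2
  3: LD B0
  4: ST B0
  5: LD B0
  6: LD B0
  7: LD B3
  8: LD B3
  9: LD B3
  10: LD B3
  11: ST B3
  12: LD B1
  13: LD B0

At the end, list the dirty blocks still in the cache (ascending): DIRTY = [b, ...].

DIRTY = [0]

0: W B0 → L0 miss [D]
1: R B0 → L0 hit [D]
2: W B2 → L0 miss wb→B0 [D]
3: R B0 → L0 miss wb→B2 [-]
4: W B0 → L0 hit [D]
5: R B0 → L0 hit [D]
6: R B0 → L0 hit [D]
7: R B3 → L1 miss [-]
8: R B3 → L1 hit [-]
9: R B3 → L1 hit [-]
10: R B3 → L1 hit [-]
11: W B3 → L1 hit [D]
12: R B1 → L1 miss wb→B3 [-]
13: R B0 → L0 hit [D]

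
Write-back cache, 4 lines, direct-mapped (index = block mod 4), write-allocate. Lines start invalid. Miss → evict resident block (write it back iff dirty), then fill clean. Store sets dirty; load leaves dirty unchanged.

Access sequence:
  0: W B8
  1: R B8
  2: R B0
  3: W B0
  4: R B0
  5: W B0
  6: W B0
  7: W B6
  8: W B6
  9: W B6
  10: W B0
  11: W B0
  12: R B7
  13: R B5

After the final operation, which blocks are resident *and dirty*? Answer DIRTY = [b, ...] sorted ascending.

DIRTY = [0, 6]

0: W B8 -> L0 miss  d=D]
1: R B8 -> L0 hit  d=D]
2: R B0 -> L0 miss wb->B8  d=-]
3: W B0 -> L0 hit  d=D]
4: R B0 -> L0 hit  d=D]
5: W B0 -> L0 hit  d=D]
6: W B0 -> L0 hit  d=D]
7: W B6 -> L2 miss  d=D]
8: W B6 -> L2 hit  d=D]
9: W B6 -> L2 hit  d=D]
10: W B0 -> L0 hit  d=D]
11: W B0 -> L0 hit  d=D]
12: R B7 -> L3 miss  d=-]
13: R B5 -> L1 miss  d=-]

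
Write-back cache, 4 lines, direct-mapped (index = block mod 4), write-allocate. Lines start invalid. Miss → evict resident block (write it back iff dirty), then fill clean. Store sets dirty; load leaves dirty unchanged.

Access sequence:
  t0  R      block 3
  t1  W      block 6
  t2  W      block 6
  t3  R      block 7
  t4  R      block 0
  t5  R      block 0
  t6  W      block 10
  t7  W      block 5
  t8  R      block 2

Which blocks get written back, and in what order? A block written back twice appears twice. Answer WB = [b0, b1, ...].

0: R B3 → L3 miss [-]
1: W B6 → L2 miss [D]
2: W B6 → L2 hit [D]
3: R B7 → L3 miss [-]
4: R B0 → L0 miss [-]
5: R B0 → L0 hit [-]
6: W B10 → L2 miss wb→B6 [D]
7: W B5 → L1 miss [D]
8: R B2 → L2 miss wb→B10 [-]

WB = [6, 10]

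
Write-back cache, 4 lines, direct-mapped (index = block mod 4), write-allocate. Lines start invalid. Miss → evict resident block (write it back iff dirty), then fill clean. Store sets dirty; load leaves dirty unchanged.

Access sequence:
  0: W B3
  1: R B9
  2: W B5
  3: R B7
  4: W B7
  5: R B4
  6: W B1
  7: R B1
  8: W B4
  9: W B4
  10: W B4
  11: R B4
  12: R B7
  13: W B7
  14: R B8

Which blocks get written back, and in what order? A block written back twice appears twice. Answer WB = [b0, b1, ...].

WB = [3, 5, 4]

0: W B3 -> L3 miss  d=D]
1: R B9 -> L1 miss  d=-]
2: W B5 -> L1 miss  d=D]
3: R B7 -> L3 miss wb->B3  d=-]
4: W B7 -> L3 hit  d=D]
5: R B4 -> L0 miss  d=-]
6: W B1 -> L1 miss wb->B5  d=D]
7: R B1 -> L1 hit  d=D]
8: W B4 -> L0 hit  d=D]
9: W B4 -> L0 hit  d=D]
10: W B4 -> L0 hit  d=D]
11: R B4 -> L0 hit  d=D]
12: R B7 -> L3 hit  d=D]
13: W B7 -> L3 hit  d=D]
14: R B8 -> L0 miss wb->B4  d=-]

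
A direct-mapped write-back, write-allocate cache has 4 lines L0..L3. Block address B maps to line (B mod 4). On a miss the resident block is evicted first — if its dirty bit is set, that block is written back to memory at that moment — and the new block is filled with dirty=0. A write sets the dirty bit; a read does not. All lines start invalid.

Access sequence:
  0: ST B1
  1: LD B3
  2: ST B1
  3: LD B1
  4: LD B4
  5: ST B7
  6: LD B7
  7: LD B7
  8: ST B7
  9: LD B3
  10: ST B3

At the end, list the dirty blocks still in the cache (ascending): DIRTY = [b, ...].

DIRTY = [1, 3]

0: W B1 -> L1 miss  d=D]
1: R B3 -> L3 miss  d=-]
2: W B1 -> L1 hit  d=D]
3: R B1 -> L1 hit  d=D]
4: R B4 -> L0 miss  d=-]
5: W B7 -> L3 miss  d=D]
6: R B7 -> L3 hit  d=D]
7: R B7 -> L3 hit  d=D]
8: W B7 -> L3 hit  d=D]
9: R B3 -> L3 miss wb->B7  d=-]
10: W B3 -> L3 hit  d=D]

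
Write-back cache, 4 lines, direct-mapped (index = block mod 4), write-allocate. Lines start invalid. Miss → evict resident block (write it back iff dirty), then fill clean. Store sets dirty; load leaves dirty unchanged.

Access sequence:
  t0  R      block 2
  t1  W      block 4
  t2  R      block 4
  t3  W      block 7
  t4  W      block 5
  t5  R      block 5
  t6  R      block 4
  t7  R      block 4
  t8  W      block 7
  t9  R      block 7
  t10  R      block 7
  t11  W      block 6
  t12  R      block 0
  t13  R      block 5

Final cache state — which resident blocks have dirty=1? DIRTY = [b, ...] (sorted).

DIRTY = [5, 6, 7]

0: R B2 → L2 miss [-]
1: W B4 → L0 miss [D]
2: R B4 → L0 hit [D]
3: W B7 → L3 miss [D]
4: W B5 → L1 miss [D]
5: R B5 → L1 hit [D]
6: R B4 → L0 hit [D]
7: R B4 → L0 hit [D]
8: W B7 → L3 hit [D]
9: R B7 → L3 hit [D]
10: R B7 → L3 hit [D]
11: W B6 → L2 miss [D]
12: R B0 → L0 miss wb→B4 [-]
13: R B5 → L1 hit [D]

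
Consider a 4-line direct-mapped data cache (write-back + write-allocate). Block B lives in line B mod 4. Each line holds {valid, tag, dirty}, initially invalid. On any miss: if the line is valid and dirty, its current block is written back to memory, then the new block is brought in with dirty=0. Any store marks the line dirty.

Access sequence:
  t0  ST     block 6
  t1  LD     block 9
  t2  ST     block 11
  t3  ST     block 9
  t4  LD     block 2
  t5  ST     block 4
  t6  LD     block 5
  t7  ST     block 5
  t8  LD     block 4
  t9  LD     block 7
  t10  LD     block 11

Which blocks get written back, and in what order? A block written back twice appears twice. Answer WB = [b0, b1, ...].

WB = [6, 9, 11]

0: W B6 → L2 miss [D]
1: R B9 → L1 miss [-]
2: W B11 → L3 miss [D]
3: W B9 → L1 hit [D]
4: R B2 → L2 miss wb→B6 [-]
5: W B4 → L0 miss [D]
6: R B5 → L1 miss wb→B9 [-]
7: W B5 → L1 hit [D]
8: R B4 → L0 hit [D]
9: R B7 → L3 miss wb→B11 [-]
10: R B11 → L3 miss [-]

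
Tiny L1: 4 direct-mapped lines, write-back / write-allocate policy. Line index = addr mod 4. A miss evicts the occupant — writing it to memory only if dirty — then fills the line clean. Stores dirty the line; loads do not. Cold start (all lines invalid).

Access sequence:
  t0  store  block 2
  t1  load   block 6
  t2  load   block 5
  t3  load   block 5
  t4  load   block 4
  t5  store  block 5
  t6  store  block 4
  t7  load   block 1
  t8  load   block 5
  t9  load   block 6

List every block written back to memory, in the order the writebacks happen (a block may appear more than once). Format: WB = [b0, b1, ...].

WB = [2, 5]

0: W B2 → L2 miss [D]
1: R B6 → L2 miss wb→B2 [-]
2: R B5 → L1 miss [-]
3: R B5 → L1 hit [-]
4: R B4 → L0 miss [-]
5: W B5 → L1 hit [D]
6: W B4 → L0 hit [D]
7: R B1 → L1 miss wb→B5 [-]
8: R B5 → L1 miss [-]
9: R B6 → L2 hit [-]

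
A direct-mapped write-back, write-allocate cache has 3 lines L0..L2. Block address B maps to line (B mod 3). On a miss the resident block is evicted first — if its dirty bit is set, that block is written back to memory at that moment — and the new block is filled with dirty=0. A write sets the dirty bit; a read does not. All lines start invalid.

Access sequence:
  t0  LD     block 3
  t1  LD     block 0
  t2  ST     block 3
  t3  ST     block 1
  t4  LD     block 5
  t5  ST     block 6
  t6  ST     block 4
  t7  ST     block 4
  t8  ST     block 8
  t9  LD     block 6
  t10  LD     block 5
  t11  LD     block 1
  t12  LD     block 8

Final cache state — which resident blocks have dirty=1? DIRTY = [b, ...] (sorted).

0: R B3 → L0 miss [-]
1: R B0 → L0 miss [-]
2: W B3 → L0 miss [D]
3: W B1 → L1 miss [D]
4: R B5 → L2 miss [-]
5: W B6 → L0 miss wb→B3 [D]
6: W B4 → L1 miss wb→B1 [D]
7: W B4 → L1 hit [D]
8: W B8 → L2 miss [D]
9: R B6 → L0 hit [D]
10: R B5 → L2 miss wb→B8 [-]
11: R B1 → L1 miss wb→B4 [-]
12: R B8 → L2 miss [-]

DIRTY = [6]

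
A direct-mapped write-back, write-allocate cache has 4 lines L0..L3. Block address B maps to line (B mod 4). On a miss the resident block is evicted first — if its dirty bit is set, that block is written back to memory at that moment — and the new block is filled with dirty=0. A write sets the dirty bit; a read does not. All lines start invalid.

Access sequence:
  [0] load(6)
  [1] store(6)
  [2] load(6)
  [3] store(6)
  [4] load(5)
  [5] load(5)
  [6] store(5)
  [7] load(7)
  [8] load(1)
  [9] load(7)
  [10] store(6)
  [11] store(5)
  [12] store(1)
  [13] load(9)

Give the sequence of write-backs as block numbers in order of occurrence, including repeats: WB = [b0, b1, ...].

WB = [5, 5, 1]

0: R B6 → L2 miss [-]
1: W B6 → L2 hit [D]
2: R B6 → L2 hit [D]
3: W B6 → L2 hit [D]
4: R B5 → L1 miss [-]
5: R B5 → L1 hit [-]
6: W B5 → L1 hit [D]
7: R B7 → L3 miss [-]
8: R B1 → L1 miss wb→B5 [-]
9: R B7 → L3 hit [-]
10: W B6 → L2 hit [D]
11: W B5 → L1 miss [D]
12: W B1 → L1 miss wb→B5 [D]
13: R B9 → L1 miss wb→B1 [-]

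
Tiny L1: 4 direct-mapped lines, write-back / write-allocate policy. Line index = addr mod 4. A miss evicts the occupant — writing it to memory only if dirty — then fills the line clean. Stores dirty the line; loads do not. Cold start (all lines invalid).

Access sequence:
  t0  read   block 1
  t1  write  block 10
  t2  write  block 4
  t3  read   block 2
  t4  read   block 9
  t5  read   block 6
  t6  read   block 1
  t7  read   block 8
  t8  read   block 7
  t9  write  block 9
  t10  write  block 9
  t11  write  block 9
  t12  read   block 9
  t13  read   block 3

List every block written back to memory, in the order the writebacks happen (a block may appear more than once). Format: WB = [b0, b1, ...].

0: R B1 -> L1 miss  d=-]
1: W B10 -> L2 miss  d=D]
2: W B4 -> L0 miss  d=D]
3: R B2 -> L2 miss wb->B10  d=-]
4: R B9 -> L1 miss  d=-]
5: R B6 -> L2 miss  d=-]
6: R B1 -> L1 miss  d=-]
7: R B8 -> L0 miss wb->B4  d=-]
8: R B7 -> L3 miss  d=-]
9: W B9 -> L1 miss  d=D]
10: W B9 -> L1 hit  d=D]
11: W B9 -> L1 hit  d=D]
12: R B9 -> L1 hit  d=D]
13: R B3 -> L3 miss  d=-]

WB = [10, 4]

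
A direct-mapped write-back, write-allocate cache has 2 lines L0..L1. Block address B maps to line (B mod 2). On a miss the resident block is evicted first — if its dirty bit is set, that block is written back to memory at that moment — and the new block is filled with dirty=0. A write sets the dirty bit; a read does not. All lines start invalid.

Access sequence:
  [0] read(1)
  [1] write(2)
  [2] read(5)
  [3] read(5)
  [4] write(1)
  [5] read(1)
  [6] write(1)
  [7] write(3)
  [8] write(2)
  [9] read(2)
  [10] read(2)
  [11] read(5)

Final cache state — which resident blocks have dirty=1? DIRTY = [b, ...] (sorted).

0: R B1 -> L1 miss  d=-]
1: W B2 -> L0 miss  d=D]
2: R B5 -> L1 miss  d=-]
3: R B5 -> L1 hit  d=-]
4: W B1 -> L1 miss  d=D]
5: R B1 -> L1 hit  d=D]
6: W B1 -> L1 hit  d=D]
7: W B3 -> L1 miss wb->B1  d=D]
8: W B2 -> L0 hit  d=D]
9: R B2 -> L0 hit  d=D]
10: R B2 -> L0 hit  d=D]
11: R B5 -> L1 miss wb->B3  d=-]

DIRTY = [2]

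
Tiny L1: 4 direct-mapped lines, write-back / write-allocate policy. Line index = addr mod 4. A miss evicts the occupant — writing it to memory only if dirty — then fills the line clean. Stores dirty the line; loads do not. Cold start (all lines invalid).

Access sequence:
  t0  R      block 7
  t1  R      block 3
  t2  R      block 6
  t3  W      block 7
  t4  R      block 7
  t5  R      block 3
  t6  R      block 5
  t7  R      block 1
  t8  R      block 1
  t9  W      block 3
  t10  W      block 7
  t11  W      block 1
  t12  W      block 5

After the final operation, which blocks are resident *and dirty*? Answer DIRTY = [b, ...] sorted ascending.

DIRTY = [5, 7]

0: R B7 → L3 miss [-]
1: R B3 → L3 miss [-]
2: R B6 → L2 miss [-]
3: W B7 → L3 miss [D]
4: R B7 → L3 hit [D]
5: R B3 → L3 miss wb→B7 [-]
6: R B5 → L1 miss [-]
7: R B1 → L1 miss [-]
8: R B1 → L1 hit [-]
9: W B3 → L3 hit [D]
10: W B7 → L3 miss wb→B3 [D]
11: W B1 → L1 hit [D]
12: W B5 → L1 miss wb→B1 [D]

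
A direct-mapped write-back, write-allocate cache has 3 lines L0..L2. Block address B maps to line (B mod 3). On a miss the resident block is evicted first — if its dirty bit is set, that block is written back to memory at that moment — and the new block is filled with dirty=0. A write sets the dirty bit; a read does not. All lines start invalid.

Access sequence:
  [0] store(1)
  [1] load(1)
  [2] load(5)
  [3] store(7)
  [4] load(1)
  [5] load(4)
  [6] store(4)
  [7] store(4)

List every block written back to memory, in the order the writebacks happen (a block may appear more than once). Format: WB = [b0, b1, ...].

0: W B1 -> L1 miss  d=D]
1: R B1 -> L1 hit  d=D]
2: R B5 -> L2 miss  d=-]
3: W B7 -> L1 miss wb->B1  d=D]
4: R B1 -> L1 miss wb->B7  d=-]
5: R B4 -> L1 miss  d=-]
6: W B4 -> L1 hit  d=D]
7: W B4 -> L1 hit  d=D]

WB = [1, 7]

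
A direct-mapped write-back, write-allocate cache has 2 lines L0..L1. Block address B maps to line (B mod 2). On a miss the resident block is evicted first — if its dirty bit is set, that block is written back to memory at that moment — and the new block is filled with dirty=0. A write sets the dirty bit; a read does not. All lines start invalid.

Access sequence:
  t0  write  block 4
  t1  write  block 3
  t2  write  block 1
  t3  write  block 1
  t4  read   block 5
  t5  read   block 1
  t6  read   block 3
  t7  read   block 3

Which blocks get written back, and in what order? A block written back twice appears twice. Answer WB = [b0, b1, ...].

WB = [3, 1]

0: W B4 → L0 miss [D]
1: W B3 → L1 miss [D]
2: W B1 → L1 miss wb→B3 [D]
3: W B1 → L1 hit [D]
4: R B5 → L1 miss wb→B1 [-]
5: R B1 → L1 miss [-]
6: R B3 → L1 miss [-]
7: R B3 → L1 hit [-]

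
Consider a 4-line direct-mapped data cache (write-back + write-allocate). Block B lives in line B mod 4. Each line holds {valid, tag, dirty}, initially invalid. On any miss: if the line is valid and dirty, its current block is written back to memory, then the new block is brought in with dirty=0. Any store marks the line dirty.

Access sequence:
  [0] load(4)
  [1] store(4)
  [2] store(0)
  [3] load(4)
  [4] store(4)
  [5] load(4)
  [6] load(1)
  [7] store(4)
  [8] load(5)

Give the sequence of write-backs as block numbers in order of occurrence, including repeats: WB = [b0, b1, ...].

0: R B4 → L0 miss [-]
1: W B4 → L0 hit [D]
2: W B0 → L0 miss wb→B4 [D]
3: R B4 → L0 miss wb→B0 [-]
4: W B4 → L0 hit [D]
5: R B4 → L0 hit [D]
6: R B1 → L1 miss [-]
7: W B4 → L0 hit [D]
8: R B5 → L1 miss [-]

WB = [4, 0]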